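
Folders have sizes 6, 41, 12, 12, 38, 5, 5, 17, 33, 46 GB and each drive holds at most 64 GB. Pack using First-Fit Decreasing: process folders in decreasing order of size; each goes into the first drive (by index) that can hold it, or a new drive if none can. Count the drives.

4

Sorted descending: 46, 41, 38, 33, 17, 12, 12, 6, 5, 5.
46 GB → drive 1 (remaining 18 GB)
41 GB → drive 2 (remaining 23 GB)
38 GB → drive 3 (remaining 26 GB)
33 GB → drive 4 (remaining 31 GB)
17 GB → drive 1 (remaining 1 GB)
12 GB → drive 2 (remaining 11 GB)
12 GB → drive 3 (remaining 14 GB)
6 GB → drive 2 (remaining 5 GB)
5 GB → drive 2 (remaining 0 GB)
5 GB → drive 3 (remaining 9 GB)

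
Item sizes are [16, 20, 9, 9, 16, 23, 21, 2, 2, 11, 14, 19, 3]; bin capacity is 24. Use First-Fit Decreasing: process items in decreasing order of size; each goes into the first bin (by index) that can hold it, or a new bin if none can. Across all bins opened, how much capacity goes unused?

27

Sorted descending: 23, 21, 20, 19, 16, 16, 14, 11, 9, 9, 3, 2, 2.
bin 1: place 23, 1 left
bin 2: place 21, 3 left
bin 3: place 20, 4 left
bin 4: place 19, 5 left
bin 5: place 16, 8 left
bin 6: place 16, 8 left
bin 7: place 14, 10 left
bin 8: place 11, 13 left
bin 7: place 9, 1 left
bin 8: place 9, 4 left
bin 2: place 3, 0 left
bin 3: place 2, 2 left
bin 3: place 2, 0 left
8 bins × 24 = 192; used 165; unused 27.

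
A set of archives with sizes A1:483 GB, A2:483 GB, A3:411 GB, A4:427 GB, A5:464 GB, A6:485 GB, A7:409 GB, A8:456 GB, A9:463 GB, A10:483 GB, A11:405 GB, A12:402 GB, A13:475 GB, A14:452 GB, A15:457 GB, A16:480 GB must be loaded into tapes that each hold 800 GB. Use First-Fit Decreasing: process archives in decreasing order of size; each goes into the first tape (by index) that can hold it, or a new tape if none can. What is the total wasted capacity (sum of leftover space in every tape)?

Sorted descending: 485, 483, 483, 483, 480, 475, 464, 463, 457, 456, 452, 427, 411, 409, 405, 402.
Put 485 GB in tape 1; 315 GB remain.
Put 483 GB in tape 2; 317 GB remain.
Put 483 GB in tape 3; 317 GB remain.
Put 483 GB in tape 4; 317 GB remain.
Put 480 GB in tape 5; 320 GB remain.
Put 475 GB in tape 6; 325 GB remain.
Put 464 GB in tape 7; 336 GB remain.
Put 463 GB in tape 8; 337 GB remain.
Put 457 GB in tape 9; 343 GB remain.
Put 456 GB in tape 10; 344 GB remain.
Put 452 GB in tape 11; 348 GB remain.
Put 427 GB in tape 12; 373 GB remain.
Put 411 GB in tape 13; 389 GB remain.
Put 409 GB in tape 14; 391 GB remain.
Put 405 GB in tape 15; 395 GB remain.
Put 402 GB in tape 16; 398 GB remain.
16 tapes × 800 GB = 12800 GB; used 7235 GB; unused 5565 GB.

5565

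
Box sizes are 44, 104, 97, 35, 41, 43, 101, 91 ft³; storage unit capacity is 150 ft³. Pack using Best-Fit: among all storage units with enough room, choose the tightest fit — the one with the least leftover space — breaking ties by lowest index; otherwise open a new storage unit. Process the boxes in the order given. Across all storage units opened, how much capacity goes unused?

Put 44 ft³ in storage unit 1; 106 ft³ remain.
Put 104 ft³ in storage unit 1; 2 ft³ remain.
Put 97 ft³ in storage unit 2; 53 ft³ remain.
Put 35 ft³ in storage unit 2; 18 ft³ remain.
Put 41 ft³ in storage unit 3; 109 ft³ remain.
Put 43 ft³ in storage unit 3; 66 ft³ remain.
Put 101 ft³ in storage unit 4; 49 ft³ remain.
Put 91 ft³ in storage unit 5; 59 ft³ remain.
5 storage units × 150 ft³ = 750 ft³; used 556 ft³; unused 194 ft³.

194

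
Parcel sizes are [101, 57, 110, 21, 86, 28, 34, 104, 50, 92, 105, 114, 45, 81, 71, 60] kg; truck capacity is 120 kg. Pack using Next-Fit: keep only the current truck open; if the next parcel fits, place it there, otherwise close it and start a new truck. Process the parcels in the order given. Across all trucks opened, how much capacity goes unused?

521

Put 101 kg in truck 1; 19 kg remain.
Put 57 kg in truck 2; 63 kg remain.
Put 110 kg in truck 3; 10 kg remain.
Put 21 kg in truck 4; 99 kg remain.
Put 86 kg in truck 4; 13 kg remain.
Put 28 kg in truck 5; 92 kg remain.
Put 34 kg in truck 5; 58 kg remain.
Put 104 kg in truck 6; 16 kg remain.
Put 50 kg in truck 7; 70 kg remain.
Put 92 kg in truck 8; 28 kg remain.
Put 105 kg in truck 9; 15 kg remain.
Put 114 kg in truck 10; 6 kg remain.
Put 45 kg in truck 11; 75 kg remain.
Put 81 kg in truck 12; 39 kg remain.
Put 71 kg in truck 13; 49 kg remain.
Put 60 kg in truck 14; 60 kg remain.
14 trucks × 120 kg = 1680 kg; used 1159 kg; unused 521 kg.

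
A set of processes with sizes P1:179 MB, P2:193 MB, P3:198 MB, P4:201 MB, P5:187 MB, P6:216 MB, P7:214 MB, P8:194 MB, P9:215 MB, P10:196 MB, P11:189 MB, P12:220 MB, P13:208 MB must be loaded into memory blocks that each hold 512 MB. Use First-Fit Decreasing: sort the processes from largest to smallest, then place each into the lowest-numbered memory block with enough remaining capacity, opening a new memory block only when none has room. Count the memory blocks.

Sorted descending: 220, 216, 215, 214, 208, 201, 198, 196, 194, 193, 189, 187, 179.
Put 220 MB in memory block 1; 292 MB remain.
Put 216 MB in memory block 1; 76 MB remain.
Put 215 MB in memory block 2; 297 MB remain.
Put 214 MB in memory block 2; 83 MB remain.
Put 208 MB in memory block 3; 304 MB remain.
Put 201 MB in memory block 3; 103 MB remain.
Put 198 MB in memory block 4; 314 MB remain.
Put 196 MB in memory block 4; 118 MB remain.
Put 194 MB in memory block 5; 318 MB remain.
Put 193 MB in memory block 5; 125 MB remain.
Put 189 MB in memory block 6; 323 MB remain.
Put 187 MB in memory block 6; 136 MB remain.
Put 179 MB in memory block 7; 333 MB remain.

7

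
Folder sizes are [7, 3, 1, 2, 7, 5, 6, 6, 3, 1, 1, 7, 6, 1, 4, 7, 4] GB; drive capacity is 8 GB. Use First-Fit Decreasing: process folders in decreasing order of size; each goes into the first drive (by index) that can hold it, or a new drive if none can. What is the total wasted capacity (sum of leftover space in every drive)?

9

Sorted descending: 7, 7, 7, 7, 6, 6, 6, 5, 4, 4, 3, 3, 2, 1, 1, 1, 1.
7 GB → drive 1 (remaining 1 GB)
7 GB → drive 2 (remaining 1 GB)
7 GB → drive 3 (remaining 1 GB)
7 GB → drive 4 (remaining 1 GB)
6 GB → drive 5 (remaining 2 GB)
6 GB → drive 6 (remaining 2 GB)
6 GB → drive 7 (remaining 2 GB)
5 GB → drive 8 (remaining 3 GB)
4 GB → drive 9 (remaining 4 GB)
4 GB → drive 9 (remaining 0 GB)
3 GB → drive 8 (remaining 0 GB)
3 GB → drive 10 (remaining 5 GB)
2 GB → drive 5 (remaining 0 GB)
1 GB → drive 1 (remaining 0 GB)
1 GB → drive 2 (remaining 0 GB)
1 GB → drive 3 (remaining 0 GB)
1 GB → drive 4 (remaining 0 GB)
10 drives × 8 GB = 80 GB; used 71 GB; unused 9 GB.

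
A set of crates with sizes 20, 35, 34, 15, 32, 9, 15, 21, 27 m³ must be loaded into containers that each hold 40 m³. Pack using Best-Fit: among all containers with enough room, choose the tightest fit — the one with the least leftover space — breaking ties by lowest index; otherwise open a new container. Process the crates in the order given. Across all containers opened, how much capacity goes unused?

container 1: place 20 m³, 20 m³ left
container 2: place 35 m³, 5 m³ left
container 3: place 34 m³, 6 m³ left
container 1: place 15 m³, 5 m³ left
container 4: place 32 m³, 8 m³ left
container 5: place 9 m³, 31 m³ left
container 5: place 15 m³, 16 m³ left
container 6: place 21 m³, 19 m³ left
container 7: place 27 m³, 13 m³ left
7 containers × 40 m³ = 280 m³; used 208 m³; unused 72 m³.

72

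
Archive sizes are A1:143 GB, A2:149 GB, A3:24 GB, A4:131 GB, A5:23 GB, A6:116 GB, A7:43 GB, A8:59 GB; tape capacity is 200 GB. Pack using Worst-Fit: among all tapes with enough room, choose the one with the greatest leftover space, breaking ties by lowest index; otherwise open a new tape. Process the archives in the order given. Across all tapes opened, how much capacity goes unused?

312

tape 1: place A1 (143 GB), 57 GB left
tape 2: place A2 (149 GB), 51 GB left
tape 1: place A3 (24 GB), 33 GB left
tape 3: place A4 (131 GB), 69 GB left
tape 3: place A5 (23 GB), 46 GB left
tape 4: place A6 (116 GB), 84 GB left
tape 4: place A7 (43 GB), 41 GB left
tape 5: place A8 (59 GB), 141 GB left
5 tapes × 200 GB = 1000 GB; used 688 GB; unused 312 GB.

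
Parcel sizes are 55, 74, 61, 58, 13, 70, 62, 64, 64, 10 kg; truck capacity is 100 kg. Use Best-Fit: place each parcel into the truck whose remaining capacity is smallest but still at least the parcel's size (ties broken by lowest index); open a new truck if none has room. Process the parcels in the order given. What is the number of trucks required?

8 trucks

Put 55 kg in truck 1; 45 kg remain.
Put 74 kg in truck 2; 26 kg remain.
Put 61 kg in truck 3; 39 kg remain.
Put 58 kg in truck 4; 42 kg remain.
Put 13 kg in truck 2; 13 kg remain.
Put 70 kg in truck 5; 30 kg remain.
Put 62 kg in truck 6; 38 kg remain.
Put 64 kg in truck 7; 36 kg remain.
Put 64 kg in truck 8; 36 kg remain.
Put 10 kg in truck 2; 3 kg remain.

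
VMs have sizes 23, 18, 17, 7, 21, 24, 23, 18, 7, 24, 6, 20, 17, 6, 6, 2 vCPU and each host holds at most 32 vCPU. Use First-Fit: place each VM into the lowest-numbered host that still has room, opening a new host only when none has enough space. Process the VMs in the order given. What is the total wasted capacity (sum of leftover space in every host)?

23 vCPU → host 1 (remaining 9 vCPU)
18 vCPU → host 2 (remaining 14 vCPU)
17 vCPU → host 3 (remaining 15 vCPU)
7 vCPU → host 1 (remaining 2 vCPU)
21 vCPU → host 4 (remaining 11 vCPU)
24 vCPU → host 5 (remaining 8 vCPU)
23 vCPU → host 6 (remaining 9 vCPU)
18 vCPU → host 7 (remaining 14 vCPU)
7 vCPU → host 2 (remaining 7 vCPU)
24 vCPU → host 8 (remaining 8 vCPU)
6 vCPU → host 2 (remaining 1 vCPU)
20 vCPU → host 9 (remaining 12 vCPU)
17 vCPU → host 10 (remaining 15 vCPU)
6 vCPU → host 3 (remaining 9 vCPU)
6 vCPU → host 3 (remaining 3 vCPU)
2 vCPU → host 1 (remaining 0 vCPU)
10 hosts × 32 vCPU = 320 vCPU; used 239 vCPU; unused 81 vCPU.

81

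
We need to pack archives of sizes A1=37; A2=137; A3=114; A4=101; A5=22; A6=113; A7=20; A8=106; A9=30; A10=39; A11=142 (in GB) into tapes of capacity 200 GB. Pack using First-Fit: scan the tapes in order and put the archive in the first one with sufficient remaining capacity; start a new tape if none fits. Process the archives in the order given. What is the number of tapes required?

6

A1 (37 GB) → tape 1 (remaining 163 GB)
A2 (137 GB) → tape 1 (remaining 26 GB)
A3 (114 GB) → tape 2 (remaining 86 GB)
A4 (101 GB) → tape 3 (remaining 99 GB)
A5 (22 GB) → tape 1 (remaining 4 GB)
A6 (113 GB) → tape 4 (remaining 87 GB)
A7 (20 GB) → tape 2 (remaining 66 GB)
A8 (106 GB) → tape 5 (remaining 94 GB)
A9 (30 GB) → tape 2 (remaining 36 GB)
A10 (39 GB) → tape 3 (remaining 60 GB)
A11 (142 GB) → tape 6 (remaining 58 GB)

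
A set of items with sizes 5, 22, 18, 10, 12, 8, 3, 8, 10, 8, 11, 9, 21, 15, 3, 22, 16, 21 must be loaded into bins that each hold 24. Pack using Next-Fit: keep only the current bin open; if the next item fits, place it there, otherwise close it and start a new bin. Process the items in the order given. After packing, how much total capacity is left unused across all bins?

66

Put 5 in bin 1; 19 remain.
Put 22 in bin 2; 2 remain.
Put 18 in bin 3; 6 remain.
Put 10 in bin 4; 14 remain.
Put 12 in bin 4; 2 remain.
Put 8 in bin 5; 16 remain.
Put 3 in bin 5; 13 remain.
Put 8 in bin 5; 5 remain.
Put 10 in bin 6; 14 remain.
Put 8 in bin 6; 6 remain.
Put 11 in bin 7; 13 remain.
Put 9 in bin 7; 4 remain.
Put 21 in bin 8; 3 remain.
Put 15 in bin 9; 9 remain.
Put 3 in bin 9; 6 remain.
Put 22 in bin 10; 2 remain.
Put 16 in bin 11; 8 remain.
Put 21 in bin 12; 3 remain.
12 bins × 24 = 288; used 222; unused 66.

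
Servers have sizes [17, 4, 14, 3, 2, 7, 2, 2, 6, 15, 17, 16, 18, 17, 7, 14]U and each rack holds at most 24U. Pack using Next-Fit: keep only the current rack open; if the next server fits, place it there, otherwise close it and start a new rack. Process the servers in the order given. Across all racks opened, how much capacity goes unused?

55

rack 1: place 17U, 7U left
rack 1: place 4U, 3U left
rack 2: place 14U, 10U left
rack 2: place 3U, 7U left
rack 2: place 2U, 5U left
rack 3: place 7U, 17U left
rack 3: place 2U, 15U left
rack 3: place 2U, 13U left
rack 3: place 6U, 7U left
rack 4: place 15U, 9U left
rack 5: place 17U, 7U left
rack 6: place 16U, 8U left
rack 7: place 18U, 6U left
rack 8: place 17U, 7U left
rack 8: place 7U, 0U left
rack 9: place 14U, 10U left
9 racks × 24U = 216U; used 161U; unused 55U.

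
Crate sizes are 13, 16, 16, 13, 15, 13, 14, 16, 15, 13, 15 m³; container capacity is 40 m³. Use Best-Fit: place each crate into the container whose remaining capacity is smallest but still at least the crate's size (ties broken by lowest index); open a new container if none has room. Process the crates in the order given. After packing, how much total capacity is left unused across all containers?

81

container 1: place 13 m³, 27 m³ left
container 1: place 16 m³, 11 m³ left
container 2: place 16 m³, 24 m³ left
container 2: place 13 m³, 11 m³ left
container 3: place 15 m³, 25 m³ left
container 3: place 13 m³, 12 m³ left
container 4: place 14 m³, 26 m³ left
container 4: place 16 m³, 10 m³ left
container 5: place 15 m³, 25 m³ left
container 5: place 13 m³, 12 m³ left
container 6: place 15 m³, 25 m³ left
6 containers × 40 m³ = 240 m³; used 159 m³; unused 81 m³.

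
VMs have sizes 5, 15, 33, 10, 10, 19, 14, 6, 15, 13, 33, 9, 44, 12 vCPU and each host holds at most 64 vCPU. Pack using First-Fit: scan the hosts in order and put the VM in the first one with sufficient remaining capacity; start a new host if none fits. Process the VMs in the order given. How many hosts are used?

Put 5 vCPU in host 1; 59 vCPU remain.
Put 15 vCPU in host 1; 44 vCPU remain.
Put 33 vCPU in host 1; 11 vCPU remain.
Put 10 vCPU in host 1; 1 vCPU remain.
Put 10 vCPU in host 2; 54 vCPU remain.
Put 19 vCPU in host 2; 35 vCPU remain.
Put 14 vCPU in host 2; 21 vCPU remain.
Put 6 vCPU in host 2; 15 vCPU remain.
Put 15 vCPU in host 2; 0 vCPU remain.
Put 13 vCPU in host 3; 51 vCPU remain.
Put 33 vCPU in host 3; 18 vCPU remain.
Put 9 vCPU in host 3; 9 vCPU remain.
Put 44 vCPU in host 4; 20 vCPU remain.
Put 12 vCPU in host 4; 8 vCPU remain.
Final hosts: [5,15,33,10] [10,19,14,6,15] [13,33,9] [44,12].

4 hosts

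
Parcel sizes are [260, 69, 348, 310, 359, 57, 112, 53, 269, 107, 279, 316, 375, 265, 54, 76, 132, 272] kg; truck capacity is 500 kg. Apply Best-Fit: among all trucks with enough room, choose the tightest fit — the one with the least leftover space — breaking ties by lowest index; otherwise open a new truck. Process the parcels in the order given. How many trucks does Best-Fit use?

truck 1: place 260 kg, 240 kg left
truck 1: place 69 kg, 171 kg left
truck 2: place 348 kg, 152 kg left
truck 3: place 310 kg, 190 kg left
truck 4: place 359 kg, 141 kg left
truck 4: place 57 kg, 84 kg left
truck 2: place 112 kg, 40 kg left
truck 4: place 53 kg, 31 kg left
truck 5: place 269 kg, 231 kg left
truck 1: place 107 kg, 64 kg left
truck 6: place 279 kg, 221 kg left
truck 7: place 316 kg, 184 kg left
truck 8: place 375 kg, 125 kg left
truck 9: place 265 kg, 235 kg left
truck 1: place 54 kg, 10 kg left
truck 8: place 76 kg, 49 kg left
truck 7: place 132 kg, 52 kg left
truck 10: place 272 kg, 228 kg left

10 trucks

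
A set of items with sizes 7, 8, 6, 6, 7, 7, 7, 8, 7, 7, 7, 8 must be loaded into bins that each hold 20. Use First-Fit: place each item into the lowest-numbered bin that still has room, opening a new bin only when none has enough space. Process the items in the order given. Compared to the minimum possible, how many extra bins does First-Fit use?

First-Fit: [7,8] [6,6,7] [7,7] [8,7] [7,7] [8] → 6 bins.
Total size 85; any packing needs at least ⌈85/20⌉ = 5 bins.
An optimal packing achieves that bound: [8,8] [8,7] [7,7,6] [7,7,6] [7,7] → 5 bins.
Excess: 6 − 5 = 1.

1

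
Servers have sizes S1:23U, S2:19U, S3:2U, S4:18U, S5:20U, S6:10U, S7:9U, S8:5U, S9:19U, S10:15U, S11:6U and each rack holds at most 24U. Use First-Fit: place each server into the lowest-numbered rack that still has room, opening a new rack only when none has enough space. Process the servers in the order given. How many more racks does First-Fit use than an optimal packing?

0

First-Fit: [23] [19,2] [18,5] [20] [10,9] [19] [15,6] → 7 racks.
Total size 146U; any packing needs at least ⌈146/24⌉ = 7 racks.
So 7 is already optimal.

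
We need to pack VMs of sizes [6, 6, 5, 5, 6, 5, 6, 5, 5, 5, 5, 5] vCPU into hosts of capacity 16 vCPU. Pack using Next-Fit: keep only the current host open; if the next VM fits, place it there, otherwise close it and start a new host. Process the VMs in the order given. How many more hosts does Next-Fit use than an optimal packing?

Next-Fit: [6,6] [5,5,6] [5,6,5] [5,5,5] [5] → 5 hosts.
Total size 64 vCPU; any packing needs at least ⌈64/16⌉ = 4 hosts.
An optimal packing achieves that bound: [6,5,5] [6,5,5] [6,5,5] [6,5,5] → 4 hosts.
Excess: 5 − 4 = 1.

1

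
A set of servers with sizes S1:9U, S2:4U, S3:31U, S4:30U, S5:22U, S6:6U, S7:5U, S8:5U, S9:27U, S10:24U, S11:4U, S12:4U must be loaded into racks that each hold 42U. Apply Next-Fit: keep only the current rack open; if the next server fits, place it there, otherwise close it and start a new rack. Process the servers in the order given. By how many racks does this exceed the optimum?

Next-Fit: [9,4] [31] [30] [22,6,5,5] [27] [24,4,4] → 6 racks.
Total size 171U; any packing needs at least ⌈171/42⌉ = 5 racks.
An optimal packing achieves that bound: [31,9] [30,6,5] [27,5,4,4] [24,4] [22] → 5 racks.
Excess: 6 − 5 = 1.

1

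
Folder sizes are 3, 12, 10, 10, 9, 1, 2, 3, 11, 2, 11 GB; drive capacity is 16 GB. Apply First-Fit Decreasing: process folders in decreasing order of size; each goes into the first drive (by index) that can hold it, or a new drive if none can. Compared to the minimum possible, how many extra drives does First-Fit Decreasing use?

First-Fit Decreasing: [12,3,1] [11,3,2] [11,2] [10] [10] [9] → 6 drives.
6 folders exceed 8 GB (half the capacity), and no two of those can share a drive, so at least 6 drives are needed.
So 6 is already optimal.

0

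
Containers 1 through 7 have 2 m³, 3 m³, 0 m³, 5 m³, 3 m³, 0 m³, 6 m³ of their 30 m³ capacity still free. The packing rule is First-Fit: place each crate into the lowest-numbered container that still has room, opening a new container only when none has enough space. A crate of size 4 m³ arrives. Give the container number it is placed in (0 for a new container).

Containers with room: container 4 (5 m³), container 7 (6 m³).
The first with room is container 4.

4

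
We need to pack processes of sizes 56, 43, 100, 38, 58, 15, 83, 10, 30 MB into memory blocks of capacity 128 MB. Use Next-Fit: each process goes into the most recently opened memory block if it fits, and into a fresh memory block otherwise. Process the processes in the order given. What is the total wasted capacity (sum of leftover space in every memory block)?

79

Put 56 MB in memory block 1; 72 MB remain.
Put 43 MB in memory block 1; 29 MB remain.
Put 100 MB in memory block 2; 28 MB remain.
Put 38 MB in memory block 3; 90 MB remain.
Put 58 MB in memory block 3; 32 MB remain.
Put 15 MB in memory block 3; 17 MB remain.
Put 83 MB in memory block 4; 45 MB remain.
Put 10 MB in memory block 4; 35 MB remain.
Put 30 MB in memory block 4; 5 MB remain.
4 memory blocks × 128 MB = 512 MB; used 433 MB; unused 79 MB.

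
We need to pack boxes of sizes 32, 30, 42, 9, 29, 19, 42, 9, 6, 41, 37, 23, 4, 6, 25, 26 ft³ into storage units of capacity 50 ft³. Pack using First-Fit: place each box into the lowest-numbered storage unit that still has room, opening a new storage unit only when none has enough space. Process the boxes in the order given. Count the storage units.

9 storage units

Put 32 ft³ in storage unit 1; 18 ft³ remain.
Put 30 ft³ in storage unit 2; 20 ft³ remain.
Put 42 ft³ in storage unit 3; 8 ft³ remain.
Put 9 ft³ in storage unit 1; 9 ft³ remain.
Put 29 ft³ in storage unit 4; 21 ft³ remain.
Put 19 ft³ in storage unit 2; 1 ft³ remain.
Put 42 ft³ in storage unit 5; 8 ft³ remain.
Put 9 ft³ in storage unit 1; 0 ft³ remain.
Put 6 ft³ in storage unit 3; 2 ft³ remain.
Put 41 ft³ in storage unit 6; 9 ft³ remain.
Put 37 ft³ in storage unit 7; 13 ft³ remain.
Put 23 ft³ in storage unit 8; 27 ft³ remain.
Put 4 ft³ in storage unit 4; 17 ft³ remain.
Put 6 ft³ in storage unit 4; 11 ft³ remain.
Put 25 ft³ in storage unit 8; 2 ft³ remain.
Put 26 ft³ in storage unit 9; 24 ft³ remain.
Final storage units: [32,9,9] [30,19] [42,6] [29,4,6] [42] [41] [37] [23,25] [26].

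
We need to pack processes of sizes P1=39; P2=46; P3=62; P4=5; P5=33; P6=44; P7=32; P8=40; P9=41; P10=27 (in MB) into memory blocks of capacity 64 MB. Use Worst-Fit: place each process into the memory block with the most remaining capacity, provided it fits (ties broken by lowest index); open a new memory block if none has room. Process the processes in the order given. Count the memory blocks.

8 memory blocks

P1 (39 MB) → memory block 1 (remaining 25 MB)
P2 (46 MB) → memory block 2 (remaining 18 MB)
P3 (62 MB) → memory block 3 (remaining 2 MB)
P4 (5 MB) → memory block 1 (remaining 20 MB)
P5 (33 MB) → memory block 4 (remaining 31 MB)
P6 (44 MB) → memory block 5 (remaining 20 MB)
P7 (32 MB) → memory block 6 (remaining 32 MB)
P8 (40 MB) → memory block 7 (remaining 24 MB)
P9 (41 MB) → memory block 8 (remaining 23 MB)
P10 (27 MB) → memory block 6 (remaining 5 MB)
Final memory blocks: [39,5] [46] [62] [33] [44] [32,27] [40] [41].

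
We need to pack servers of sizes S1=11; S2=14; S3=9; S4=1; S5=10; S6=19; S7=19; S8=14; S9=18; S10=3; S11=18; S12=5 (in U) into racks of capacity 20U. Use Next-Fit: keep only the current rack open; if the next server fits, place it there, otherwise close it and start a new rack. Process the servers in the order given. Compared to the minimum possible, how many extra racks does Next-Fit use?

Next-Fit: [11] [14] [9,1,10] [19] [19] [14] [18] [3] [18] [5] → 10 racks.
Total size 141U; any packing needs at least ⌈141/20⌉ = 8 racks.
An optimal packing achieves that bound: [19,1] [19] [18] [18] [14,5] [14,3] [11,9] [10] → 8 racks.
Excess: 10 − 8 = 2.

2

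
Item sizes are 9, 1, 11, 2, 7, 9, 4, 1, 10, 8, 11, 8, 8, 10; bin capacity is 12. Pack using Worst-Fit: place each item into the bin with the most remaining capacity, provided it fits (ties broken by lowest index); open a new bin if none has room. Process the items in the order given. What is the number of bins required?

10 bins

9 → bin 1 (remaining 3)
1 → bin 1 (remaining 2)
11 → bin 2 (remaining 1)
2 → bin 1 (remaining 0)
7 → bin 3 (remaining 5)
9 → bin 4 (remaining 3)
4 → bin 3 (remaining 1)
1 → bin 4 (remaining 2)
10 → bin 5 (remaining 2)
8 → bin 6 (remaining 4)
11 → bin 7 (remaining 1)
8 → bin 8 (remaining 4)
8 → bin 9 (remaining 4)
10 → bin 10 (remaining 2)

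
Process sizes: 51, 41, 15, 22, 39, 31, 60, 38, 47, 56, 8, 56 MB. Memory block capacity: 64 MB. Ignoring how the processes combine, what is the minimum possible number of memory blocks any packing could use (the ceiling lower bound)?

Total size = 51 + 41 + 15 + 22 + 39 + 31 + 60 + 38 + 47 + 56 + 8 + 56 = 464 MB.
⌈464 / 64⌉ = 8.

8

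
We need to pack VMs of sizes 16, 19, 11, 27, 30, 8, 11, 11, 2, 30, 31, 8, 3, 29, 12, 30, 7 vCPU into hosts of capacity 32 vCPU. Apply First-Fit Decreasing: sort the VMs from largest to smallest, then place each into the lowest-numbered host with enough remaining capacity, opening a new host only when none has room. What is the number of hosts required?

10 hosts

Sorted descending: 31, 30, 30, 30, 29, 27, 19, 16, 12, 11, 11, 11, 8, 8, 7, 3, 2.
31 vCPU → host 1 (remaining 1 vCPU)
30 vCPU → host 2 (remaining 2 vCPU)
30 vCPU → host 3 (remaining 2 vCPU)
30 vCPU → host 4 (remaining 2 vCPU)
29 vCPU → host 5 (remaining 3 vCPU)
27 vCPU → host 6 (remaining 5 vCPU)
19 vCPU → host 7 (remaining 13 vCPU)
16 vCPU → host 8 (remaining 16 vCPU)
12 vCPU → host 7 (remaining 1 vCPU)
11 vCPU → host 8 (remaining 5 vCPU)
11 vCPU → host 9 (remaining 21 vCPU)
11 vCPU → host 9 (remaining 10 vCPU)
8 vCPU → host 9 (remaining 2 vCPU)
8 vCPU → host 10 (remaining 24 vCPU)
7 vCPU → host 10 (remaining 17 vCPU)
3 vCPU → host 5 (remaining 0 vCPU)
2 vCPU → host 2 (remaining 0 vCPU)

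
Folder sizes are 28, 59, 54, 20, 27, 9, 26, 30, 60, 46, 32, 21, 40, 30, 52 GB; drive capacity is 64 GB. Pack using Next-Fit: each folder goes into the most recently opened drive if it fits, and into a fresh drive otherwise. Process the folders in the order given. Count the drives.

drive 1: place 28 GB, 36 GB left
drive 2: place 59 GB, 5 GB left
drive 3: place 54 GB, 10 GB left
drive 4: place 20 GB, 44 GB left
drive 4: place 27 GB, 17 GB left
drive 4: place 9 GB, 8 GB left
drive 5: place 26 GB, 38 GB left
drive 5: place 30 GB, 8 GB left
drive 6: place 60 GB, 4 GB left
drive 7: place 46 GB, 18 GB left
drive 8: place 32 GB, 32 GB left
drive 8: place 21 GB, 11 GB left
drive 9: place 40 GB, 24 GB left
drive 10: place 30 GB, 34 GB left
drive 11: place 52 GB, 12 GB left
Final drives: [28] [59] [54] [20,27,9] [26,30] [60] [46] [32,21] [40] [30] [52].

11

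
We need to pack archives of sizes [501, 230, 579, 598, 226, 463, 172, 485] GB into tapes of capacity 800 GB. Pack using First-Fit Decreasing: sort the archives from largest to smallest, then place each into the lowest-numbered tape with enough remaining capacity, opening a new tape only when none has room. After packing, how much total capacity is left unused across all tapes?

746

Sorted descending: 598, 579, 501, 485, 463, 230, 226, 172.
Put 598 GB in tape 1; 202 GB remain.
Put 579 GB in tape 2; 221 GB remain.
Put 501 GB in tape 3; 299 GB remain.
Put 485 GB in tape 4; 315 GB remain.
Put 463 GB in tape 5; 337 GB remain.
Put 230 GB in tape 3; 69 GB remain.
Put 226 GB in tape 4; 89 GB remain.
Put 172 GB in tape 1; 30 GB remain.
5 tapes × 800 GB = 4000 GB; used 3254 GB; unused 746 GB.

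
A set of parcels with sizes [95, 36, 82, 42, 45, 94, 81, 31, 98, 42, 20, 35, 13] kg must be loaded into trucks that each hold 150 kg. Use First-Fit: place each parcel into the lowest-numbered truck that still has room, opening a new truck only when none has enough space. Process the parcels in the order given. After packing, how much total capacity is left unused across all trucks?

36

95 kg → truck 1 (remaining 55 kg)
36 kg → truck 1 (remaining 19 kg)
82 kg → truck 2 (remaining 68 kg)
42 kg → truck 2 (remaining 26 kg)
45 kg → truck 3 (remaining 105 kg)
94 kg → truck 3 (remaining 11 kg)
81 kg → truck 4 (remaining 69 kg)
31 kg → truck 4 (remaining 38 kg)
98 kg → truck 5 (remaining 52 kg)
42 kg → truck 5 (remaining 10 kg)
20 kg → truck 2 (remaining 6 kg)
35 kg → truck 4 (remaining 3 kg)
13 kg → truck 1 (remaining 6 kg)
5 trucks × 150 kg = 750 kg; used 714 kg; unused 36 kg.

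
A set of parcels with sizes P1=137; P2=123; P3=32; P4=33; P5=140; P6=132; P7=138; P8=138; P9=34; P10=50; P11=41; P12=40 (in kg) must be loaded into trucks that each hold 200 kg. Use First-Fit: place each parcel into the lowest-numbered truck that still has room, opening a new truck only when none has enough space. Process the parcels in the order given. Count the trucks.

P1 (137 kg) → truck 1 (remaining 63 kg)
P2 (123 kg) → truck 2 (remaining 77 kg)
P3 (32 kg) → truck 1 (remaining 31 kg)
P4 (33 kg) → truck 2 (remaining 44 kg)
P5 (140 kg) → truck 3 (remaining 60 kg)
P6 (132 kg) → truck 4 (remaining 68 kg)
P7 (138 kg) → truck 5 (remaining 62 kg)
P8 (138 kg) → truck 6 (remaining 62 kg)
P9 (34 kg) → truck 2 (remaining 10 kg)
P10 (50 kg) → truck 3 (remaining 10 kg)
P11 (41 kg) → truck 4 (remaining 27 kg)
P12 (40 kg) → truck 5 (remaining 22 kg)
Final trucks: [137,32] [123,33,34] [140,50] [132,41] [138,40] [138].

6 trucks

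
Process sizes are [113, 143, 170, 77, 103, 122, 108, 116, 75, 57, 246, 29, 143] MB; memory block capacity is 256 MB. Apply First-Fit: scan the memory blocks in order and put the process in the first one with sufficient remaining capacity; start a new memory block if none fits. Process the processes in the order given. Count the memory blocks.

memory block 1: place 113 MB, 143 MB left
memory block 1: place 143 MB, 0 MB left
memory block 2: place 170 MB, 86 MB left
memory block 2: place 77 MB, 9 MB left
memory block 3: place 103 MB, 153 MB left
memory block 3: place 122 MB, 31 MB left
memory block 4: place 108 MB, 148 MB left
memory block 4: place 116 MB, 32 MB left
memory block 5: place 75 MB, 181 MB left
memory block 5: place 57 MB, 124 MB left
memory block 6: place 246 MB, 10 MB left
memory block 3: place 29 MB, 2 MB left
memory block 7: place 143 MB, 113 MB left
Final memory blocks: [113,143] [170,77] [103,122,29] [108,116] [75,57] [246] [143].

7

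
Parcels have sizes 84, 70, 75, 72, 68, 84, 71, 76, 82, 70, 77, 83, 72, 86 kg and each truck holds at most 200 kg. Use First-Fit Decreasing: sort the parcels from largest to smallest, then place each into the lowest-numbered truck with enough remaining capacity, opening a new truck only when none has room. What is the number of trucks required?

Sorted descending: 86, 84, 84, 83, 82, 77, 76, 75, 72, 72, 71, 70, 70, 68.
Put 86 kg in truck 1; 114 kg remain.
Put 84 kg in truck 1; 30 kg remain.
Put 84 kg in truck 2; 116 kg remain.
Put 83 kg in truck 2; 33 kg remain.
Put 82 kg in truck 3; 118 kg remain.
Put 77 kg in truck 3; 41 kg remain.
Put 76 kg in truck 4; 124 kg remain.
Put 75 kg in truck 4; 49 kg remain.
Put 72 kg in truck 5; 128 kg remain.
Put 72 kg in truck 5; 56 kg remain.
Put 71 kg in truck 6; 129 kg remain.
Put 70 kg in truck 6; 59 kg remain.
Put 70 kg in truck 7; 130 kg remain.
Put 68 kg in truck 7; 62 kg remain.
Final trucks: [86,84] [84,83] [82,77] [76,75] [72,72] [71,70] [70,68].

7 trucks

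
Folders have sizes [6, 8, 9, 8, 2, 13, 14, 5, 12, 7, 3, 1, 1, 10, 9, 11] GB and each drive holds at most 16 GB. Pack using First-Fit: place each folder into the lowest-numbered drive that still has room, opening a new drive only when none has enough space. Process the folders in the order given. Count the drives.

9

Put 6 GB in drive 1; 10 GB remain.
Put 8 GB in drive 1; 2 GB remain.
Put 9 GB in drive 2; 7 GB remain.
Put 8 GB in drive 3; 8 GB remain.
Put 2 GB in drive 1; 0 GB remain.
Put 13 GB in drive 4; 3 GB remain.
Put 14 GB in drive 5; 2 GB remain.
Put 5 GB in drive 2; 2 GB remain.
Put 12 GB in drive 6; 4 GB remain.
Put 7 GB in drive 3; 1 GB remain.
Put 3 GB in drive 4; 0 GB remain.
Put 1 GB in drive 2; 1 GB remain.
Put 1 GB in drive 2; 0 GB remain.
Put 10 GB in drive 7; 6 GB remain.
Put 9 GB in drive 8; 7 GB remain.
Put 11 GB in drive 9; 5 GB remain.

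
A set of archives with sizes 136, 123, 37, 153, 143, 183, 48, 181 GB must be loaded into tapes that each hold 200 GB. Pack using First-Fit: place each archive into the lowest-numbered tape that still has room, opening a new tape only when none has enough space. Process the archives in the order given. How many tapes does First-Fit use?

136 GB → tape 1 (remaining 64 GB)
123 GB → tape 2 (remaining 77 GB)
37 GB → tape 1 (remaining 27 GB)
153 GB → tape 3 (remaining 47 GB)
143 GB → tape 4 (remaining 57 GB)
183 GB → tape 5 (remaining 17 GB)
48 GB → tape 2 (remaining 29 GB)
181 GB → tape 6 (remaining 19 GB)
Final tapes: [136,37] [123,48] [153] [143] [183] [181].

6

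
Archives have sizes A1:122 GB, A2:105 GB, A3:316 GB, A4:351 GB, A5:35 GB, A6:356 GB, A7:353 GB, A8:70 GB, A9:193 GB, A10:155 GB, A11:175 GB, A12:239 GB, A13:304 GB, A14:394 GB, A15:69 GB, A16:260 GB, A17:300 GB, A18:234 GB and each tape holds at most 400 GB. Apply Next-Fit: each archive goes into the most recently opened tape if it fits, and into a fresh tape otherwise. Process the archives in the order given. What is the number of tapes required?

tape 1: place A1 (122 GB), 278 GB left
tape 1: place A2 (105 GB), 173 GB left
tape 2: place A3 (316 GB), 84 GB left
tape 3: place A4 (351 GB), 49 GB left
tape 3: place A5 (35 GB), 14 GB left
tape 4: place A6 (356 GB), 44 GB left
tape 5: place A7 (353 GB), 47 GB left
tape 6: place A8 (70 GB), 330 GB left
tape 6: place A9 (193 GB), 137 GB left
tape 7: place A10 (155 GB), 245 GB left
tape 7: place A11 (175 GB), 70 GB left
tape 8: place A12 (239 GB), 161 GB left
tape 9: place A13 (304 GB), 96 GB left
tape 10: place A14 (394 GB), 6 GB left
tape 11: place A15 (69 GB), 331 GB left
tape 11: place A16 (260 GB), 71 GB left
tape 12: place A17 (300 GB), 100 GB left
tape 13: place A18 (234 GB), 166 GB left
Final tapes: [122,105] [316] [351,35] [356] [353] [70,193] [155,175] [239] [304] [394] [69,260] [300] [234].

13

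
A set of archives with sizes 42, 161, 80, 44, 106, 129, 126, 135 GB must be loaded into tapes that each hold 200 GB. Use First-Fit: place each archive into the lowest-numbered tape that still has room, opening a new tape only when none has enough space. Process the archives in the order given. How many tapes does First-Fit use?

6

tape 1: place 42 GB, 158 GB left
tape 2: place 161 GB, 39 GB left
tape 1: place 80 GB, 78 GB left
tape 1: place 44 GB, 34 GB left
tape 3: place 106 GB, 94 GB left
tape 4: place 129 GB, 71 GB left
tape 5: place 126 GB, 74 GB left
tape 6: place 135 GB, 65 GB left
Final tapes: [42,80,44] [161] [106] [129] [126] [135].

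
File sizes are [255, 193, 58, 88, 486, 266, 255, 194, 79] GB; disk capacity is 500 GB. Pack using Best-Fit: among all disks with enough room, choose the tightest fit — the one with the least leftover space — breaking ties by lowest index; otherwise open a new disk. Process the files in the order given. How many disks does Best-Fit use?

4 disks

Put 255 GB in disk 1; 245 GB remain.
Put 193 GB in disk 1; 52 GB remain.
Put 58 GB in disk 2; 442 GB remain.
Put 88 GB in disk 2; 354 GB remain.
Put 486 GB in disk 3; 14 GB remain.
Put 266 GB in disk 2; 88 GB remain.
Put 255 GB in disk 4; 245 GB remain.
Put 194 GB in disk 4; 51 GB remain.
Put 79 GB in disk 2; 9 GB remain.
Final disks: [255,193] [58,88,266,79] [486] [255,194].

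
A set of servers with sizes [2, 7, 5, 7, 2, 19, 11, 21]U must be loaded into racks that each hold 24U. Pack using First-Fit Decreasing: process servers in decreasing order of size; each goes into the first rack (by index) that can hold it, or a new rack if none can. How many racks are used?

4 racks

Sorted descending: 21, 19, 11, 7, 7, 5, 2, 2.
21U → rack 1 (remaining 3U)
19U → rack 2 (remaining 5U)
11U → rack 3 (remaining 13U)
7U → rack 3 (remaining 6U)
7U → rack 4 (remaining 17U)
5U → rack 2 (remaining 0U)
2U → rack 1 (remaining 1U)
2U → rack 3 (remaining 4U)
Final racks: [21,2] [19,5] [11,7,2] [7].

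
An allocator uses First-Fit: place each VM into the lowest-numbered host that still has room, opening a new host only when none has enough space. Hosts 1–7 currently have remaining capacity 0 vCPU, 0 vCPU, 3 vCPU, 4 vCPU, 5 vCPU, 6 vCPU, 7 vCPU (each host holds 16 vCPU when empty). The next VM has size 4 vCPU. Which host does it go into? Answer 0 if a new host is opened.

4

Hosts with room: host 4 (4 vCPU), host 5 (5 vCPU), host 6 (6 vCPU), host 7 (7 vCPU).
The first with room is host 4.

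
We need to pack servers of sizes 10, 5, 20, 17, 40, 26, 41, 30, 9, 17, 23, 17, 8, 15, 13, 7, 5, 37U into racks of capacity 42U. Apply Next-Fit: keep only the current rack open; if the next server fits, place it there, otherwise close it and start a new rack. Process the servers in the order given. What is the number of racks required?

10

rack 1: place 10U, 32U left
rack 1: place 5U, 27U left
rack 1: place 20U, 7U left
rack 2: place 17U, 25U left
rack 3: place 40U, 2U left
rack 4: place 26U, 16U left
rack 5: place 41U, 1U left
rack 6: place 30U, 12U left
rack 6: place 9U, 3U left
rack 7: place 17U, 25U left
rack 7: place 23U, 2U left
rack 8: place 17U, 25U left
rack 8: place 8U, 17U left
rack 8: place 15U, 2U left
rack 9: place 13U, 29U left
rack 9: place 7U, 22U left
rack 9: place 5U, 17U left
rack 10: place 37U, 5U left
Final racks: [10,5,20] [17] [40] [26] [41] [30,9] [17,23] [17,8,15] [13,7,5] [37].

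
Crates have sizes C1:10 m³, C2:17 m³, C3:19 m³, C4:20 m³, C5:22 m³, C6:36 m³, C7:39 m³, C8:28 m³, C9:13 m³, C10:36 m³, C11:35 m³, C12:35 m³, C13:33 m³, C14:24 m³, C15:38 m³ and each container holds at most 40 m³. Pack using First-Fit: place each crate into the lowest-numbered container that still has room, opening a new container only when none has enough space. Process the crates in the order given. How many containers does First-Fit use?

12 containers

Put C1 (10 m³) in container 1; 30 m³ remain.
Put C2 (17 m³) in container 1; 13 m³ remain.
Put C3 (19 m³) in container 2; 21 m³ remain.
Put C4 (20 m³) in container 2; 1 m³ remain.
Put C5 (22 m³) in container 3; 18 m³ remain.
Put C6 (36 m³) in container 4; 4 m³ remain.
Put C7 (39 m³) in container 5; 1 m³ remain.
Put C8 (28 m³) in container 6; 12 m³ remain.
Put C9 (13 m³) in container 1; 0 m³ remain.
Put C10 (36 m³) in container 7; 4 m³ remain.
Put C11 (35 m³) in container 8; 5 m³ remain.
Put C12 (35 m³) in container 9; 5 m³ remain.
Put C13 (33 m³) in container 10; 7 m³ remain.
Put C14 (24 m³) in container 11; 16 m³ remain.
Put C15 (38 m³) in container 12; 2 m³ remain.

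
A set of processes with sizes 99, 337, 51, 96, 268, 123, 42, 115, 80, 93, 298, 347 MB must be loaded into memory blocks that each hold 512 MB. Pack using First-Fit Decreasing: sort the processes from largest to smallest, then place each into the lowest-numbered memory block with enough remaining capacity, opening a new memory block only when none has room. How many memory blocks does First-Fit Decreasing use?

Sorted descending: 347, 337, 298, 268, 123, 115, 99, 96, 93, 80, 51, 42.
347 MB → memory block 1 (remaining 165 MB)
337 MB → memory block 2 (remaining 175 MB)
298 MB → memory block 3 (remaining 214 MB)
268 MB → memory block 4 (remaining 244 MB)
123 MB → memory block 1 (remaining 42 MB)
115 MB → memory block 2 (remaining 60 MB)
99 MB → memory block 3 (remaining 115 MB)
96 MB → memory block 3 (remaining 19 MB)
93 MB → memory block 4 (remaining 151 MB)
80 MB → memory block 4 (remaining 71 MB)
51 MB → memory block 2 (remaining 9 MB)
42 MB → memory block 1 (remaining 0 MB)
Final memory blocks: [347,123,42] [337,115,51] [298,99,96] [268,93,80].

4 memory blocks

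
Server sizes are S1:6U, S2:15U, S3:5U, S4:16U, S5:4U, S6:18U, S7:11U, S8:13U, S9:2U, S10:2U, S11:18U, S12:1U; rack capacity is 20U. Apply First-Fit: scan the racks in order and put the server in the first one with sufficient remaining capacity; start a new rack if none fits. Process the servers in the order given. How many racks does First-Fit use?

7 racks

S1 (6U) → rack 1 (remaining 14U)
S2 (15U) → rack 2 (remaining 5U)
S3 (5U) → rack 1 (remaining 9U)
S4 (16U) → rack 3 (remaining 4U)
S5 (4U) → rack 1 (remaining 5U)
S6 (18U) → rack 4 (remaining 2U)
S7 (11U) → rack 5 (remaining 9U)
S8 (13U) → rack 6 (remaining 7U)
S9 (2U) → rack 1 (remaining 3U)
S10 (2U) → rack 1 (remaining 1U)
S11 (18U) → rack 7 (remaining 2U)
S12 (1U) → rack 1 (remaining 0U)
Final racks: [6,5,4,2,2,1] [15] [16] [18] [11] [13] [18].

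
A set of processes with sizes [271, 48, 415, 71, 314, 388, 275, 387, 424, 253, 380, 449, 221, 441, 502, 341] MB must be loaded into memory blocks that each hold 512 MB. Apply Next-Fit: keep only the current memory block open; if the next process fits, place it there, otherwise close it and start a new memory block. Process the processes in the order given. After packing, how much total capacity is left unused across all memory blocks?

memory block 1: place 271 MB, 241 MB left
memory block 1: place 48 MB, 193 MB left
memory block 2: place 415 MB, 97 MB left
memory block 2: place 71 MB, 26 MB left
memory block 3: place 314 MB, 198 MB left
memory block 4: place 388 MB, 124 MB left
memory block 5: place 275 MB, 237 MB left
memory block 6: place 387 MB, 125 MB left
memory block 7: place 424 MB, 88 MB left
memory block 8: place 253 MB, 259 MB left
memory block 9: place 380 MB, 132 MB left
memory block 10: place 449 MB, 63 MB left
memory block 11: place 221 MB, 291 MB left
memory block 12: place 441 MB, 71 MB left
memory block 13: place 502 MB, 10 MB left
memory block 14: place 341 MB, 171 MB left
14 memory blocks × 512 MB = 7168 MB; used 5180 MB; unused 1988 MB.

1988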